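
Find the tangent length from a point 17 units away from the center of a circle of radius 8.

tangent = √(d² - r²) = √(17² - 8²) = √(289 - 64) = √225 = 15

15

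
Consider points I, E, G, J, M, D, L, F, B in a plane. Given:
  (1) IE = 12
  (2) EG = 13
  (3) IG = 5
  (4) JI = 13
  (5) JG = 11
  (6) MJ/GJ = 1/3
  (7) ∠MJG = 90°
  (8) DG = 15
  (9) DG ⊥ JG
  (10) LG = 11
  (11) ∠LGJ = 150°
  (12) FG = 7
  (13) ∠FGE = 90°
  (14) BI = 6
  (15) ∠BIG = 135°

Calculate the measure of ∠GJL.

Step 1: By the law of cosines on triangle JGL: JL² = 11² + 11² − 2·11·11·cos(150°) = 451.58, so JL ≈ 21.25.
Step 2: By the inverse law of cosines on triangle GJL: cos(∠GJL) = (11² + 21.25² − 11²) / (2·11·21.25) = 451.58/467.51 = 0.9659, so ∠GJL = 15°.

Therefore, the measure of angle ∠GJL = 15°.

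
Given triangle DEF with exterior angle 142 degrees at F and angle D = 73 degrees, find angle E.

angle E = 142 - 73 = 69 degrees (exterior angle theorem).

69 degrees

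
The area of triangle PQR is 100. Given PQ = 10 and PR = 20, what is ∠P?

Area = (1/2) * a * b * sin(C)
sin(C) = 2 * Area / (a * b)
sin(C) = 2 * 100 / (10 * 20)
sin(C) = 1
C = arcsin(1) = 90°

90°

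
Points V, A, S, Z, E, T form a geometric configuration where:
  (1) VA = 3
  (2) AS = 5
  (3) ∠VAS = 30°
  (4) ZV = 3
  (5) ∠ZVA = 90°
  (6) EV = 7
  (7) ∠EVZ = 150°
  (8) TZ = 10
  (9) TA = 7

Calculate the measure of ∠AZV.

Step 1: By the law of cosines on triangle ZVA: ZA² = 3² + 3² − 2·3·3·cos(90°) = 18, so ZA = 3·√2.
Step 2: By the inverse law of cosines on triangle AZV: cos(∠AZV) = ((3·√2)² + 3² − 3²) / (2·3·√2·3) = 18/25.46 = 0.7071, so ∠AZV = 45°.

Therefore, the measure of angle ∠AZV = 45°.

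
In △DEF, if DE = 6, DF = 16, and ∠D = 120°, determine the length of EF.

When two sides and the included angle are known, the law of cosines gives the third side.
c^2 = a^2 + b^2 - 2ab cos(C) generalizes the Pythagorean theorem to non-right triangles.
Here: EF^2 = 36 + 256 - 192*(-1/2) = 388
EF = 2*sqrt(97)

2*sqrt(97)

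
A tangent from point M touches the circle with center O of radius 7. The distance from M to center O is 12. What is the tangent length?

The tangent, radius, and line from the external point to the center form a right triangle.
The right angle is where the tangent meets the radius.
By the Pythagorean theorem: tangent² + 7² = 12²
tangent² = 144 - 49 = 95
tangent = sqrt(95)

sqrt(95)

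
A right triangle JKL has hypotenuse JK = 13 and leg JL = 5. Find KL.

Rearranging the Pythagorean theorem to solve for the unknown leg:
leg^2 = hypotenuse^2 - known_leg^2 = 169 - 25 = 144
leg = sqrt(144) = 12.

12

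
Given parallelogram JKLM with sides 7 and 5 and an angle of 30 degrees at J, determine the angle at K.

Consecutive angles are supplementary: angle K = 180 - 30 = 150 degrees.

150 degrees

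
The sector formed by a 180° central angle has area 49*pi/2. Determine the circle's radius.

Sector area A = πr² × θ/360, so r² = 360A / (πθ).
r² = 360 × 49*pi/2 / (π × 180)
r² = 49
r = 7

7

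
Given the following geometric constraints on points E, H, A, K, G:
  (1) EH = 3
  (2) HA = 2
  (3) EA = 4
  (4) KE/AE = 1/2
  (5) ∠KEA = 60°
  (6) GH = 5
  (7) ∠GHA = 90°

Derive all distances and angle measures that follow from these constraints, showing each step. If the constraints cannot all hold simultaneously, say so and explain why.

The constraints are consistent.

From the given relations:
  KE = 1/2·AE = 1/2·4 = 2

Step 1: From AE = 4, EK = 2, and ∠AEK = 60°, by the law of cosines:
  AK² = AE² + EK² - 2·AE·EK·cos(60°) = 16 + 4 - 8 = 12
  AK = 2·√3

Step 2: From AH = 2, HG = 5, and ∠AHG = 90°, by the law of cosines:
  AG² = AH² + HG² - 2·AH·HG·cos(90°) = 4 + 25 - 0 = 29
  AG = √29

Step 3: From EA = 4, EH = 3, AH = 2, by the inverse law of cosines:
  cos(∠AEH) = (EA² + EH² - AH²) / (2·EA·EH)
  ∠AEH = 28.96°

Step 4: From HA = 2, HE = 3, AE = 4, by the inverse law of cosines:
  cos(∠AHE) = (HA² + HE² - AE²) / (2·HA·HE)
  ∠AHE = 104.48°

Step 5: From AE = 4, AH = 2, EH = 3, by the inverse law of cosines:
  cos(∠EAH) = (AE² + AH² - EH²) / (2·AE·AH)
  ∠EAH = 46.57°

Step 6: From AE = 4, AK = 2·√3, EK = 2, by the inverse law of cosines:
  cos(∠EAK) = (AE² + AK² - EK²) / (2·AE·AK)
  ∠EAK = 30°

Step 7: From AG = √29, AH = 2, GH = 5, by the inverse law of cosines:
  cos(∠GAH) = (AG² + AH² - GH²) / (2·AG·AH)
  ∠GAH = 68.2°

Step 8: From KA = 2·√3, KE = 2, AE = 4, by the inverse law of cosines:
  cos(∠AKE) = (KA² + KE² - AE²) / (2·KA·KE)
  ∠AKE = 90°

Step 9: From GA = √29, GH = 5, AH = 2, by the inverse law of cosines:
  cos(∠AGH) = (GA² + GH² - AH²) / (2·GA·GH)
  ∠AGH = 21.8°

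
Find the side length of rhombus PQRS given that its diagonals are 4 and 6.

Half-diagonals are 2 and 3. side = sqrt(2^2 + 3^2) = sqrt(13)

sqrt(13)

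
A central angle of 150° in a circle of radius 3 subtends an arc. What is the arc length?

Arc length = 2πr × θ/360
= 2π × 3 × 5/12
= 5*pi/2

5*pi/2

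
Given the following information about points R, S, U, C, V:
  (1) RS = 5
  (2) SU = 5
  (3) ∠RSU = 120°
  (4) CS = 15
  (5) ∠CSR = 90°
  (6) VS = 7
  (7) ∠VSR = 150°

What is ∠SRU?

Step 1: By the law of cosines on triangle RSU: RU² = 5² + 5² − 2·5·5·cos(120°) = 75, so RU = 5·√3.
Step 2: By the inverse law of cosines on triangle SRU: cos(∠SRU) = (5² + (5·√3)² − 5²) / (2·5·5·√3) = 75/86.6 = 0.866, so ∠SRU = 30°.

Therefore, the measure of angle ∠SRU = 30°.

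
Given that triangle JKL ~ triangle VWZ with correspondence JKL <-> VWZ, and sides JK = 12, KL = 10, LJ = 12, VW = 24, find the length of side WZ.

k = 24/12 = 2. WZ = 2 * 10 = 20.

20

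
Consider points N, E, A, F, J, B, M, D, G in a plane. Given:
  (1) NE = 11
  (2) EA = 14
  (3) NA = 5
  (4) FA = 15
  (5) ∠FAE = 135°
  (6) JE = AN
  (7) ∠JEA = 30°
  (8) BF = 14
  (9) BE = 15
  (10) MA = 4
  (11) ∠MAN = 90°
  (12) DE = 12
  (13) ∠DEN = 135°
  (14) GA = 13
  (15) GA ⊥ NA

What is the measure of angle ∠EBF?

Step 1: By the law of cosines on triangle EAF: EF² = 14² + 15² − 2·14·15·cos(135°) = 717.98, so EF ≈ 26.8.
Step 2: By the inverse law of cosines on triangle EBF: cos(∠EBF) = (15² + 14² − 26.8²) / (2·15·14) = -296.98/420 = -0.7071, so ∠EBF = 135°.

Therefore, the measure of angle ∠EBF = 135°.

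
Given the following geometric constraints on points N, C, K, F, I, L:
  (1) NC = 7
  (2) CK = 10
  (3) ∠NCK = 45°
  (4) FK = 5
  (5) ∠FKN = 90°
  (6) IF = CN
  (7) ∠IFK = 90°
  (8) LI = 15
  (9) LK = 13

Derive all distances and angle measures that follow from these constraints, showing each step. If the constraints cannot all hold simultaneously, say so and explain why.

The constraints are consistent.

From the given relations:
  IF = CN = 7

Step 1: From NC = 7, CK = 10, and ∠NCK = 45°, by the law of cosines:
  NK² = NC² + CK² - 2·NC·CK·cos(45°) = 49 + 100 - 98.99 = 50.01
  NK ≈ 7.07

Step 2: From KF = 5, FI = 7, and ∠KFI = 90°, by the law of cosines:
  KI² = KF² + FI² - 2·KF·FI·cos(90°) = 25 + 49 - 0 = 74
  KI = √74

Step 3: From NK = 7.07, KF = 5, and ∠NKF = 90°, by the law of cosines:
  NF² = NK² + KF² - 2·NK·KF·cos(90°) = 50.01 + 25 - 0 = 75.01
  NF ≈ 8.66

Step 4: From NC = 7, NK = 7.07, CK = 10, by the inverse law of cosines:
  cos(∠CNK) = (NC² + NK² - CK²) / (2·NC·NK)
  ∠CNK = 90.58°

Step 5: From KC = 10, KN = 7.07, CN = 7, by the inverse law of cosines:
  cos(∠CKN) = (KC² + KN² - CN²) / (2·KC·KN)
  ∠CKN = 44.42°

Step 6: From KF = 5, KI = √74, FI = 7, by the inverse law of cosines:
  cos(∠FKI) = (KF² + KI² - FI²) / (2·KF·KI)
  ∠FKI = 54.46°

Step 7: From KI = √74, KL = 13, IL = 15, by the inverse law of cosines:
  cos(∠IKL) = (KI² + KL² - IL²) / (2·KI·KL)
  ∠IKL = 85.38°

Step 8: From IF = 7, IK = √74, FK = 5, by the inverse law of cosines:
  cos(∠FIK) = (IF² + IK² - FK²) / (2·IF·IK)
  ∠FIK = 35.54°

Step 9: From IK = √74, IL = 15, KL = 13, by the inverse law of cosines:
  cos(∠KIL) = (IK² + IL² - KL²) / (2·IK·IL)
  ∠KIL = 59.75°

Step 10: From LI = 15, LK = 13, IK = √74, by the inverse law of cosines:
  cos(∠ILK) = (LI² + LK² - IK²) / (2·LI·LK)
  ∠ILK = 34.86°

Step 11: From NF = 8.66, NK = 7.07, FK = 5, by the inverse law of cosines:
  cos(∠FNK) = (NF² + NK² - FK²) / (2·NF·NK)
  ∠FNK = 35.26°

Step 12: From FK = 5, FN = 8.66, KN = 7.07, by the inverse law of cosines:
  cos(∠KFN) = (FK² + FN² - KN²) / (2·FK·FN)
  ∠KFN = 54.74°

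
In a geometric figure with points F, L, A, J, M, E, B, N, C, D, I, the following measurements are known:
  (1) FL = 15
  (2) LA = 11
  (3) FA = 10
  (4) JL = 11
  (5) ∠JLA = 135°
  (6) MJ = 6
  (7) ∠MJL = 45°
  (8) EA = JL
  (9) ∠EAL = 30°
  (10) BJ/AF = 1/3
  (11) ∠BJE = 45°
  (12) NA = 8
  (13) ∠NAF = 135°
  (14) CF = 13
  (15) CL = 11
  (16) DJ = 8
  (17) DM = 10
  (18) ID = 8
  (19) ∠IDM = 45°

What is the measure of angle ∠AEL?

From the given relations: EA = JL = 11.
Step 1: By the law of cosines on triangle EAL: EL² = 11² + 11² − 2·11·11·cos(30°) = 32.42, so EL ≈ 5.69.
Step 2: By the inverse law of cosines on triangle AEL: cos(∠AEL) = (11² + 5.69² − 11²) / (2·11·5.69) = 32.42/125.27 = 0.2588, so ∠AEL = 75°.

Therefore, the measure of angle ∠AEL = 75°.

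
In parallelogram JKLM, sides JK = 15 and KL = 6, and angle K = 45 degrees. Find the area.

Area = a * b * sin(theta)
Area = 15 * 6 * sin(45 degrees)
Area = 90 * sqrt(2)/2
Area = 45*sqrt(2)

45*sqrt(2)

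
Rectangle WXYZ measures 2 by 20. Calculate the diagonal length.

Using the Pythagorean theorem:
d² = 2² + 20² = 4 + 400 = 404
d = sqrt(404) = 2*sqrt(101)

2*sqrt(101)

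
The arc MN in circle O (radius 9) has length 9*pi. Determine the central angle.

Arc length L = 2πr × θ/360, so θ = 360L / (2πr).
θ = 360 × 9*pi / (2π × 9)
θ = 180°
θ = 180°

180°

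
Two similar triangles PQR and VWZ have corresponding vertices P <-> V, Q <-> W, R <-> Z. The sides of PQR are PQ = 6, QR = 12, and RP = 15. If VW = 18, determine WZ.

Similar triangles have proportional sides. Setting up the proportion:
VW / PQ = WZ / QR
18 / 6 = WZ / 12
WZ = 12 * 18 / 6 = 36.

36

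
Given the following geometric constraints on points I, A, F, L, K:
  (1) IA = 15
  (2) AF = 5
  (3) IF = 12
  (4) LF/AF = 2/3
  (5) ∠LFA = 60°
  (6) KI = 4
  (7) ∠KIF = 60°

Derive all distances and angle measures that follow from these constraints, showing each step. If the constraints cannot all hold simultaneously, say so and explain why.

The constraints are consistent.

From the given relations:
  LF = 2/3·AF = 2/3·5 ≈ 3.33

Step 1: From AF = 5, FL = 3.33, and ∠AFL = 60°, by the law of cosines:
  AL² = AF² + FL² - 2·AF·FL·cos(60°) = 25 + 11.11 - 16.67 = 19.44
  AL = 5/3·√7

Step 2: From FI = 12, IK = 4, and ∠FIK = 60°, by the law of cosines:
  FK² = FI² + IK² - 2·FI·IK·cos(60°) = 144 + 16 - 48 = 112
  FK = 4·√7

Step 3: From IA = 15, IF = 12, AF = 5, by the inverse law of cosines:
  cos(∠AIF) = (IA² + IF² - AF²) / (2·IA·IF)
  ∠AIF = 17.15°

Step 4: From AF = 5, AI = 15, FI = 12, by the inverse law of cosines:
  cos(∠FAI) = (AF² + AI² - FI²) / (2·AF·AI)
  ∠FAI = 45.04°

Step 5: From FA = 5, FI = 12, AI = 15, by the inverse law of cosines:
  cos(∠AFI) = (FA² + FI² - AI²) / (2·FA·FI)
  ∠AFI = 117.82°

Step 6: From AF = 5, AL = 5/3·√7, FL = 3.33, by the inverse law of cosines:
  cos(∠FAL) = (AF² + AL² - FL²) / (2·AF·AL)
  ∠FAL = 40.89°

Step 7: From FI = 12, FK = 4·√7, IK = 4, by the inverse law of cosines:
  cos(∠IFK) = (FI² + FK² - IK²) / (2·FI·FK)
  ∠IFK = 19.11°

Step 8: From LA = 5/3·√7, LF = 3.33, AF = 5, by the inverse law of cosines:
  cos(∠ALF) = (LA² + LF² - AF²) / (2·LA·LF)
  ∠ALF = 79.11°

Step 9: From KF = 4·√7, KI = 4, FI = 12, by the inverse law of cosines:
  cos(∠FKI) = (KF² + KI² - FI²) / (2·KF·KI)
  ∠FKI = 100.89°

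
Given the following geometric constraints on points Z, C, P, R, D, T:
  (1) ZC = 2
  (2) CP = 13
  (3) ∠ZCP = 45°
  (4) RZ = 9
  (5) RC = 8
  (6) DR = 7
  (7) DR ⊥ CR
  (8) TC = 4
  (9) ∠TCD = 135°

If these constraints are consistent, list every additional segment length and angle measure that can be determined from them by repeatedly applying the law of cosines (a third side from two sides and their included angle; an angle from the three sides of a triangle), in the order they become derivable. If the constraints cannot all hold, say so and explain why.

The constraints are consistent. Derivable facts, in order:
After 1 step:
- CD = √113
- ZP ≈ 11.67
- ∠CRZ = 11.72°
- ∠CZR = 54.31°
- ∠RCZ = 113.97°
After 2 steps:
- DT ≈ 13.75
- ∠CDR = 48.81°
- ∠CPZ = 6.96°
- ∠CZP = 128.04°
- ∠DCR = 41.19°
After 3 steps:
- ∠CDT = 11.87°
- ∠CTD = 33.13°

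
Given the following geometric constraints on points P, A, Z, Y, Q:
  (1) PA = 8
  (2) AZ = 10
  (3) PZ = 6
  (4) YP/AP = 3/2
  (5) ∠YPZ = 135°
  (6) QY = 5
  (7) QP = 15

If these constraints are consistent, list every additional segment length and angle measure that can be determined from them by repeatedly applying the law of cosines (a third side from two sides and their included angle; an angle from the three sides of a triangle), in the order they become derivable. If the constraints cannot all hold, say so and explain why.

The constraints are consistent. Derivable facts, in order:
After 1 step:
- ZY ≈ 16.79
- ∠APZ = 90°
- ∠AZP = 53.13°
- ∠PAZ = 36.87°
- ∠PQY = 45.04°
- ∠PYQ = 117.82°
- ∠QPY = 17.15°
After 2 steps:
- ∠PYZ = 14.64°
- ∠PZY = 30.36°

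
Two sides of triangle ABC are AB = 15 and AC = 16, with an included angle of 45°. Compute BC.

When two sides and the included angle are known, the law of cosines gives the third side.
c^2 = a^2 + b^2 - 2ab cos(C) generalizes the Pythagorean theorem to non-right triangles.
Here: BC^2 = 225 + 256 - 480*(sqrt(2)/2) = 481 - 240*sqrt(2)
BC = sqrt(481 - 240*sqrt(2))

sqrt(481 - 240*sqrt(2))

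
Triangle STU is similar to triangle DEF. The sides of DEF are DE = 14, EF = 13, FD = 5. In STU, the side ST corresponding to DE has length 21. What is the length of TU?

Since the triangles are similar, the ratio of corresponding sides is constant.
Scale factor k = ST / DE = 21 / 14 = 3/2
TU = k * EF = 3/2 * 13 = 39/2

39/2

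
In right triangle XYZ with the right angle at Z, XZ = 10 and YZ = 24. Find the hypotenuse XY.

By the Pythagorean theorem: XY^2 = XZ^2 + YZ^2
XY^2 = 10^2 + 24^2 = 100 + 576 = 676
XY = sqrt(676) = 26

26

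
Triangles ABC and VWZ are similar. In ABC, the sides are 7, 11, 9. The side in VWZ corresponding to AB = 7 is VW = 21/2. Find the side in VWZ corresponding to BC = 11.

Similar triangles have proportional sides. Setting up the proportion:
VW / AB = WZ / BC
21/2 / 7 = WZ / 11
WZ = 11 * 21/2 / 7 = 33/2.

33/2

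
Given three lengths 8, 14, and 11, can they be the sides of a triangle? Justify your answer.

Check all three triangle inequalities:
8 + 14 = 22 > 11 ✓
8 + 11 = 19 > 14 ✓
14 + 11 = 25 > 8 ✓
All conditions hold, so these sides form a valid triangle.

Yes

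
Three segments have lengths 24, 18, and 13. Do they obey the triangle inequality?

Check all three triangle inequalities:
24 + 18 = 42 > 13 ✓
24 + 13 = 37 > 18 ✓
18 + 13 = 31 > 24 ✓
All conditions hold, so these sides form a valid triangle.

Yes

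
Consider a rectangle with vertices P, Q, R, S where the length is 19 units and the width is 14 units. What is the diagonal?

d = sqrt(19^2 + 14^2) = sqrt(557)

sqrt(557)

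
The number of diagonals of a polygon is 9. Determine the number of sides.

Using d = n(n - 3)/2, we solve 9 = n(n - 3)/2.
So n(n - 3) = 18.
Testing n = 6: 6 * 3 = 18 = 18. Correct.
The polygon has 6 sides.

6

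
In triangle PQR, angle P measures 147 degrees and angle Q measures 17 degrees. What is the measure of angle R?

Let angle R = x. Then 147 + 17 + x = 180.
x = 180 - 164 = 16 degrees.

16 degrees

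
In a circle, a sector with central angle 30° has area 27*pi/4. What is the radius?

The sector covers 30°/360° = 1/12 of the full circle.
Full circle area = 27*pi/4 / 1/12 = 81*pi.
Since full area = πr², we get r² = 81*pi/π = 81, so r = 9.

9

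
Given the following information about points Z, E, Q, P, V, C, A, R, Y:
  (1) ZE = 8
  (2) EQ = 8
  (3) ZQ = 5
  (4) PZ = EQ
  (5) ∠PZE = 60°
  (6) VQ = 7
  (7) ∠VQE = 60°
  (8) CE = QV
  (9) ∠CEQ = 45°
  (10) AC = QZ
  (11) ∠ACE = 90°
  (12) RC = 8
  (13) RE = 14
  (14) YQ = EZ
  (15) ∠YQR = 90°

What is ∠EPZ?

From the given relations: PZ = EQ = 8.
Step 1: By the law of cosines on triangle PZE: PE² = 8² + 8² − 2·8·8·cos(60°) = 64, so PE = 8.
Step 2: By the inverse law of cosines on triangle EPZ: cos(∠EPZ) = (8² + 8² − 8²) / (2·8·8) = 64/128 = 0.5, so ∠EPZ = 60°.

Therefore, the measure of angle ∠EPZ = 60°.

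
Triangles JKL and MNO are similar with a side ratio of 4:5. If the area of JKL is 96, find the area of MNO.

The ratio of areas of similar triangles = (side ratio)^2.
Side ratio = 4:5, so area ratio = 16:25.
Area of MNO / Area of JKL = 25/16
Area of MNO = 96 * 25/16 = 150

150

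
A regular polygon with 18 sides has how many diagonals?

Total line segments between 18 vertices = C(18,2) = 153.
Subtract the 18 sides: 153 - 18 = 135 diagonals.

135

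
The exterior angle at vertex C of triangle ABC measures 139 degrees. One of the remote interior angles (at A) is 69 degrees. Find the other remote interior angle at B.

angle B = 139 - 69 = 70 degrees (exterior angle theorem).

70 degrees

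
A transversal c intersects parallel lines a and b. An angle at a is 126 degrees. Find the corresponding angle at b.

Corresponding angles are equal: 126 degrees.

126 degrees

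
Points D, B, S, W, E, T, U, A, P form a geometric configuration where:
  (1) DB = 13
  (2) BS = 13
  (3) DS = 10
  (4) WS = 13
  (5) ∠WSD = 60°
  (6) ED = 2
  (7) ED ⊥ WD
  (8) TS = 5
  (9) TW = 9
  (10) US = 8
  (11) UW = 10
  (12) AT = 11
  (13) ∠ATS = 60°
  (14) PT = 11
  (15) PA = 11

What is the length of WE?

Step 1: By the law of cosines on triangle DSW: DW² = 10² + 13² − 2·10·13·cos(60°) = 139, so DW = √139.
Step 2: By the law of cosines on triangle WDE: WE² = √139² + 2² − 2·√139·2·cos(90°) = 143, so WE = √143.

Therefore, the length of WE = √143.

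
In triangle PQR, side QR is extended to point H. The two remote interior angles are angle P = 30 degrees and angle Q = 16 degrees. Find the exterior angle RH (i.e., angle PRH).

By the exterior angle theorem, an exterior angle of a triangle equals the sum of the two remote interior angles.
Exterior angle = angle P + angle Q
Exterior angle = 30 + 16 = 46 degrees

46 degrees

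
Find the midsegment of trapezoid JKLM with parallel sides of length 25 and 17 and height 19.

midsegment = (25 + 17) / 2 = 42 / 2 = 21

21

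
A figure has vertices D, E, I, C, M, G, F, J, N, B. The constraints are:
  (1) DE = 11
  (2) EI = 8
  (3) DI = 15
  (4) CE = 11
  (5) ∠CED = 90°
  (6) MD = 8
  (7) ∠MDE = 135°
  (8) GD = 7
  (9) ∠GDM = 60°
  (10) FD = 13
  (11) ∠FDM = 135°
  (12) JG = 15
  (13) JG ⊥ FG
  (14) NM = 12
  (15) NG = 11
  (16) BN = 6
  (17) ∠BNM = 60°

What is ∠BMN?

Step 1: By the law of cosines on triangle MNB: MB² = 12² + 6² − 2·12·6·cos(60°) = 108, so MB = 6·√3.
Step 2: By the inverse law of cosines on triangle BMN: cos(∠BMN) = ((6·√3)² + 12² − 6²) / (2·6·√3·12) = 216/249.42 = 0.866, so ∠BMN = 30°.

Therefore, the measure of angle ∠BMN = 30°.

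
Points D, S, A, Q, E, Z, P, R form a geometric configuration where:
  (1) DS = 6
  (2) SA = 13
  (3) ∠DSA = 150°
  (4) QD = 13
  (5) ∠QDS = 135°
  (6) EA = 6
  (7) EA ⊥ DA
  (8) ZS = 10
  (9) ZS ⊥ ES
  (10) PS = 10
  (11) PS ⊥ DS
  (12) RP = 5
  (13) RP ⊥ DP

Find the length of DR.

Step 1: By the law of cosines on triangle DSP: DP² = 6² + 10² − 2·6·10·cos(90°) = 136, so DP = 2·√34.
Step 2: By the law of cosines on triangle DPR: DR² = (2·√34)² + 5² − 2·2·√34·5·cos(90°) = 161, so DR = √161.

Therefore, the length of DR = √161.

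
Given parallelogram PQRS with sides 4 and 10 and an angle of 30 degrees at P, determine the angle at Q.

Consecutive angles are supplementary: angle Q = 180 - 30 = 150 degrees.

150 degrees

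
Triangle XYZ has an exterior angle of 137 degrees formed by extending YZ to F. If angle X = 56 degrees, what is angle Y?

By the exterior angle theorem: exterior angle = sum of remote interior angles.
137 = 56 + angle Y
angle Y = 137 - 56 = 81 degrees

81 degrees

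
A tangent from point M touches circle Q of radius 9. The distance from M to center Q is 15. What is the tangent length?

Let T be the point of tangency. Then QT ⊥ MT (radius ⊥ tangent).
In right triangle QTM: QM² = QT² + MT²
15² = 9² + MT²
MT² = 144, MT = 12

12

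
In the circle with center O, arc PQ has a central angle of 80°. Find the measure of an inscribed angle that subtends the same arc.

By the inscribed angle theorem, the inscribed angle is half the central angle.
Inscribed angle = 80° / 2 = 40°

40°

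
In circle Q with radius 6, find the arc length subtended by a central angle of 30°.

The full circumference is 2πr = 2π(6) = 12*pi.
The arc spans 30° out of 360°, which is a fraction of 1/12.
Arc length = 12*pi × 1/12 = pi.

pi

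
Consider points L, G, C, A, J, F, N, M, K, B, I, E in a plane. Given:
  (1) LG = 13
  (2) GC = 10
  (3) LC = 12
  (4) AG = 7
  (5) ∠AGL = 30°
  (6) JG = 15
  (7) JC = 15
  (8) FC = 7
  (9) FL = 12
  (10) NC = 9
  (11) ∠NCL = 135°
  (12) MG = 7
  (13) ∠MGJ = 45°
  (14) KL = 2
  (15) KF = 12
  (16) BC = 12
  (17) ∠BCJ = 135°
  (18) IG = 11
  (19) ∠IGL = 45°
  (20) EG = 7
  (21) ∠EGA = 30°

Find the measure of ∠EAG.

Step 1: By the law of cosines on triangle AGE: AE² = 7² + 7² − 2·7·7·cos(30°) = 13.13, so AE ≈ 3.62.
Step 2: By the inverse law of cosines on triangle EAG: cos(∠EAG) = (3.62² + 7² − 7²) / (2·3.62·7) = 13.13/50.73 = 0.2588, so ∠EAG = 75°.

Therefore, the measure of angle ∠EAG = 75°.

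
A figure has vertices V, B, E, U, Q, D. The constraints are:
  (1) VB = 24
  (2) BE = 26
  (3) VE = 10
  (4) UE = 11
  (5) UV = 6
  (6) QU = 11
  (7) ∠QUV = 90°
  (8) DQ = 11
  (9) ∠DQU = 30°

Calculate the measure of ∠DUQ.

Step 1: By the law of cosines on triangle UQD: UD² = 11² + 11² − 2·11·11·cos(30°) = 32.42, so UD ≈ 5.69.
Step 2: By the inverse law of cosines on triangle DUQ: cos(∠DUQ) = (5.69² + 11² − 11²) / (2·5.69·11) = 32.42/125.27 = 0.2588, so ∠DUQ = 75°.

Therefore, the measure of angle ∠DUQ = 75°.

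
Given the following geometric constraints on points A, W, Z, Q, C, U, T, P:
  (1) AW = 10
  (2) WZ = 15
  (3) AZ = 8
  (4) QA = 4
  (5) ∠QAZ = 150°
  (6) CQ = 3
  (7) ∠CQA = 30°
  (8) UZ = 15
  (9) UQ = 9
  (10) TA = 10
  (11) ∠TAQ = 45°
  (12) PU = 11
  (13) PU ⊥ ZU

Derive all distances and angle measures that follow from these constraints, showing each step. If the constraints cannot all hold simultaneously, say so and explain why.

The constraints are consistent.

Step 1: From AQ = 4, QC = 3, and ∠AQC = 30°, by the law of cosines:
  AC² = AQ² + QC² - 2·AQ·QC·cos(30°) = 16 + 9 - 20.78 = 4.215
  AC ≈ 2.05

Step 2: From ZA = 8, AQ = 4, and ∠ZAQ = 150°, by the law of cosines:
  ZQ² = ZA² + AQ² - 2·ZA·AQ·cos(150°) = 64 + 16 + 55.43 = 135.4
  ZQ ≈ 11.64

Step 3: From ZU = 15, UP = 11, and ∠ZUP = 90°, by the law of cosines:
  ZP² = ZU² + UP² - 2·ZU·UP·cos(90°) = 225 + 121 - 0 = 346
  ZP ≈ 18.6

Step 4: From QA = 4, AT = 10, and ∠QAT = 45°, by the law of cosines:
  QT² = QA² + AT² - 2·QA·AT·cos(45°) = 16 + 100 - 56.57 = 59.43
  QT ≈ 7.71

Step 5: From AW = 10, AZ = 8, WZ = 15, by the inverse law of cosines:
  cos(∠WAZ) = (AW² + AZ² - WZ²) / (2·AW·AZ)
  ∠WAZ = 112.41°

Step 6: From WA = 10, WZ = 15, AZ = 8, by the inverse law of cosines:
  cos(∠AWZ) = (WA² + WZ² - AZ²) / (2·WA·WZ)
  ∠AWZ = 29.54°

Step 7: From ZA = 8, ZW = 15, AW = 10, by the inverse law of cosines:
  cos(∠AZW) = (ZA² + ZW² - AW²) / (2·ZA·ZW)
  ∠AZW = 38.05°

Step 8: From AC = 2.05, AQ = 4, CQ = 3, by the inverse law of cosines:
  cos(∠CAQ) = (AC² + AQ² - CQ²) / (2·AC·AQ)
  ∠CAQ = 46.94°

Step 9: From ZA = 8, ZQ = 11.64, AQ = 4, by the inverse law of cosines:
  cos(∠AZQ) = (ZA² + ZQ² - AQ²) / (2·ZA·ZQ)
  ∠AZQ = 9.9°

Step 10: From ZP = 18.6, ZU = 15, PU = 11, by the inverse law of cosines:
  cos(∠PZU) = (ZP² + ZU² - PU²) / (2·ZP·ZU)
  ∠PZU = 36.25°

Step 11: From ZQ = 11.64, ZU = 15, QU = 9, by the inverse law of cosines:
  cos(∠QZU) = (ZQ² + ZU² - QU²) / (2·ZQ·ZU)
  ∠QZU = 36.83°

Step 12: From QA = 4, QT = 7.71, AT = 10, by the inverse law of cosines:
  cos(∠AQT) = (QA² + QT² - AT²) / (2·QA·QT)
  ∠AQT = 113.48°

Step 13: From QA = 4, QZ = 11.64, AZ = 8, by the inverse law of cosines:
  cos(∠AQZ) = (QA² + QZ² - AZ²) / (2·QA·QZ)
  ∠AQZ = 20.1°

Step 14: From QU = 9, QZ = 11.64, UZ = 15, by the inverse law of cosines:
  cos(∠UQZ) = (QU² + QZ² - UZ²) / (2·QU·QZ)
  ∠UQZ = 92.35°

Step 15: From CA = 2.05, CQ = 3, AQ = 4, by the inverse law of cosines:
  cos(∠ACQ) = (CA² + CQ² - AQ²) / (2·CA·CQ)
  ∠ACQ = 103.06°

Step 16: From UQ = 9, UZ = 15, QZ = 11.64, by the inverse law of cosines:
  cos(∠QUZ) = (UQ² + UZ² - QZ²) / (2·UQ·UZ)
  ∠QUZ = 50.82°

Step 17: From TA = 10, TQ = 7.71, AQ = 4, by the inverse law of cosines:
  cos(∠ATQ) = (TA² + TQ² - AQ²) / (2·TA·TQ)
  ∠ATQ = 21.52°

Step 18: From PU = 11, PZ = 18.6, UZ = 15, by the inverse law of cosines:
  cos(∠UPZ) = (PU² + PZ² - UZ²) / (2·PU·PZ)
  ∠UPZ = 53.75°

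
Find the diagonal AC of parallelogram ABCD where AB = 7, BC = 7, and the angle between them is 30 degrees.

Law of cosines: d^2 = 7^2 + 7^2 - 2(7)(7)cos(30°) = 98 - 49*sqrt(3), so d = 7*sqrt(2 - sqrt(3)).

7*sqrt(2 - sqrt(3))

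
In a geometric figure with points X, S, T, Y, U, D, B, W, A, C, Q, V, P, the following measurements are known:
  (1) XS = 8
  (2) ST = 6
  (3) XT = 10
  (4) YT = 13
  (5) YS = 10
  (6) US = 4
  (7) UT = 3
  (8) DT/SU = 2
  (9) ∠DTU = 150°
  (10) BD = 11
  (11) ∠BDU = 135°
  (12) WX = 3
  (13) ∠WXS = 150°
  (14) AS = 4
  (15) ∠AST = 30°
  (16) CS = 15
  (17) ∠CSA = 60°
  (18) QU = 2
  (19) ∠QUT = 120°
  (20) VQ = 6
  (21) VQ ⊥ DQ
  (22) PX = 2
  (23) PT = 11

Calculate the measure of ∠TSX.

Step 1: By the inverse law of cosines on triangle TSX: cos(∠TSX) = (6² + 8² − 10²) / (2·6·8) = 0/96 = 0, so ∠TSX = 90°.

Therefore, the measure of angle ∠TSX = 90°.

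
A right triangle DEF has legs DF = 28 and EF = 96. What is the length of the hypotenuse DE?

In a right triangle, the square of the hypotenuse equals the sum of the squares of the two legs.
The legs are 28 and 96, so the hypotenuse = sqrt(784 + 9216) = sqrt(10000) = 100.

100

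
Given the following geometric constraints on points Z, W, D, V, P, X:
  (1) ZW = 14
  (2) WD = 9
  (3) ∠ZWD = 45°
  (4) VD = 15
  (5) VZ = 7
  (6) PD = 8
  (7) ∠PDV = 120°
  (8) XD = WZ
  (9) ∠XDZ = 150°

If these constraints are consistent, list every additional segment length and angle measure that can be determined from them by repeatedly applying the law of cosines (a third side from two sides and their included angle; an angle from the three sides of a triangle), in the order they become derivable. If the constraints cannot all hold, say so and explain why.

The constraints are consistent. Derivable facts, in order:
After 1 step:
- VP ≈ 20.22
- ZD ≈ 9.94
After 2 steps:
- ZX ≈ 23.15
- ∠DPV = 39.97°
- ∠DVP = 20.03°
- ∠DVZ = 33.46°
- ∠DZV = 123.69°
- ∠DZW = 39.81°
- ∠VDZ = 22.85°
- ∠WDZ = 95.19°
After 3 steps:
- ∠DXZ = 12.4°
- ∠DZX = 17.6°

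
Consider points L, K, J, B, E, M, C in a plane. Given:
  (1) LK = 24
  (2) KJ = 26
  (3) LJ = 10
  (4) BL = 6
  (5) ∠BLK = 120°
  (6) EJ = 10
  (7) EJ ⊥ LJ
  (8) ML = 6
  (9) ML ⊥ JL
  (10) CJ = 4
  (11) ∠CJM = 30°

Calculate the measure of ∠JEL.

Step 1: By the law of cosines on triangle EJL: EL² = 10² + 10² − 2·10·10·cos(90°) = 200, so EL = 10·√2.
Step 2: By the inverse law of cosines on triangle JEL: cos(∠JEL) = (10² + (10·√2)² − 10²) / (2·10·10·√2) = 200/282.84 = 0.7071, so ∠JEL = 45°.

Therefore, the measure of angle ∠JEL = 45°.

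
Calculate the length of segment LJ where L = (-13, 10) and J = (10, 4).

The horizontal distance is |10 - -13| = 23 and the vertical distance is |4 - 10| = 6.
By the Pythagorean theorem, d = sqrt(23^2 + 6^2) = sqrt(565).

sqrt(565)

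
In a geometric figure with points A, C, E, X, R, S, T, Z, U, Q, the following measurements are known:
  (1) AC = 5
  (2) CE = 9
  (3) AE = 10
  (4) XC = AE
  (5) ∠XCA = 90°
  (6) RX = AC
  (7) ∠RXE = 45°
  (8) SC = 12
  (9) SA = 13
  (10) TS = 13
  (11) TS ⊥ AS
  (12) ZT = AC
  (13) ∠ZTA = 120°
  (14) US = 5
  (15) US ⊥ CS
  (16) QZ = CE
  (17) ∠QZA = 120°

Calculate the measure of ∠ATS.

Step 1: By the law of cosines on triangle TSA: TA² = 13² + 13² − 2·13·13·cos(90°) = 338, so TA = 13·√2.
Step 2: By the inverse law of cosines on triangle ATS: cos(∠ATS) = ((13·√2)² + 13² − 13²) / (2·13·√2·13) = 338/478 = 0.7071, so ∠ATS = 45°.

Therefore, the measure of angle ∠ATS = 45°.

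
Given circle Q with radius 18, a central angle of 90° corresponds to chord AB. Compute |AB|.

Chord = 2(18) sin(45°) = 18*sqrt(2)

18*sqrt(2)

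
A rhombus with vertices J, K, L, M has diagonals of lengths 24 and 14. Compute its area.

The diagonals of a rhombus divide it into four right triangles.
Each triangle has legs 24/ 2 = 12 and 14/2 = 7, so each has area (1/2)*12*7 = 42.
Four such triangles give total area = (d1 * d2) / 2 = 168.

168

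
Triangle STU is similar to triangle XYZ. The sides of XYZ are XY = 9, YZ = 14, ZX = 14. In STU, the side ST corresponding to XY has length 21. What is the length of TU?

Similar triangles have proportional sides. Setting up the proportion:
ST / XY = TU / YZ
21 / 9 = TU / 14
TU = 14 * 21 / 9 = 98/3.

98/3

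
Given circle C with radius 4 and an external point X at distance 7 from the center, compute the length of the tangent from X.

The tangent, radius, and line from the external point to the center form a right triangle.
The right angle is where the tangent meets the radius.
By the Pythagorean theorem: tangent² + 4² = 7²
tangent² = 49 - 16 = 33
tangent = sqrt(33)

sqrt(33)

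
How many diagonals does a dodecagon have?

Each of the 12 vertices connects to 9 non-adjacent vertices via diagonals.
Total connections = 12 × 9 = 108, but each diagonal is counted twice.
Number of diagonals = 108 / 2 = 54.

54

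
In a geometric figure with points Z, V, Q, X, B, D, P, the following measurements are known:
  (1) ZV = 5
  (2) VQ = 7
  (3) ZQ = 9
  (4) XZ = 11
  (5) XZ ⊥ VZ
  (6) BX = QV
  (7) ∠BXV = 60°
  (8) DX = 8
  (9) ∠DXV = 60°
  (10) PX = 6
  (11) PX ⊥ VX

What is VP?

Step 1: By the law of cosines on triangle XZV: XV² = 11² + 5² − 2·11·5·cos(90°) = 146, so XV = √146.
Step 2: By the law of cosines on triangle VXP: VP² = √146² + 6² − 2·√146·6·cos(90°) = 182, so VP = √182.

Therefore, the length of VP = √182.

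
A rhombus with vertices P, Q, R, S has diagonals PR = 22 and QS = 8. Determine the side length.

Half-diagonals are 11 and 4. side = sqrt(11^2 + 4^2) = sqrt(137)

sqrt(137)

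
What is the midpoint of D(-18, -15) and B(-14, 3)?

The midpoint is the point halfway along the segment.
Move half the horizontal distance: -18 + (-14 - -18)/2 = -18 + 4/2 = -16
Move half the vertical distance: -15 + (3 - -15)/2 = -15 + 18/2 = -6
Midpoint = (-16, -6)

(-16, -6)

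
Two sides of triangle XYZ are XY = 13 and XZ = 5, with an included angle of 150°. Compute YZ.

When two sides and the included angle are known, the law of cosines gives the third side.
c^2 = a^2 + b^2 - 2ab cos(C) generalizes the Pythagorean theorem to non-right triangles.
Here: YZ^2 = 169 + 25 - 130*(-sqrt(3)/2) = 65*sqrt(3) + 194
YZ = sqrt(65*sqrt(3) + 194)

sqrt(65*sqrt(3) + 194)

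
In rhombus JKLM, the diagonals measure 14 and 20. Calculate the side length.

In a rhombus, the diagonals bisect each other perpendicularly, creating four congruent right triangles.
Each triangle has legs 7 (half of 14) and 10 (half of 20).
The hypotenuse of each right triangle is a side of the rhombus:
side = sqrt(7^2 + 10^2) = sqrt(149)

sqrt(149)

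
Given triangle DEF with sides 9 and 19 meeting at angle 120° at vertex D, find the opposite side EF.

When two sides and the included angle are known, the law of cosines gives the third side.
c^2 = a^2 + b^2 - 2ab cos(C) generalizes the Pythagorean theorem to non-right triangles.
Here: EF^2 = 81 + 361 - 342*(-1/2) = 613
EF = sqrt(613)

sqrt(613)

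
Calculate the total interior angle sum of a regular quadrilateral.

The sum of interior angles of an n-sided polygon is (n - 2) * 180.
For n = 4: (4 - 2) * 180 = 2 * 180 = 360 degrees.

360 degrees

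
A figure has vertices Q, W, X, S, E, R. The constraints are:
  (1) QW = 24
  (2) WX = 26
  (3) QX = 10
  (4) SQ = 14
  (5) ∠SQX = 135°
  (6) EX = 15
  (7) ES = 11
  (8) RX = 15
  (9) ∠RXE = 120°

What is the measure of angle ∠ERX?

Step 1: By the law of cosines on triangle RXE: RE² = 15² + 15² − 2·15·15·cos(120°) = 675, so RE = 15·√3.
Step 2: By the inverse law of cosines on triangle ERX: cos(∠ERX) = ((15·√3)² + 15² − 15²) / (2·15·√3·15) = 675/779.42 = 0.866, so ∠ERX = 30°.

Therefore, the measure of angle ∠ERX = 30°.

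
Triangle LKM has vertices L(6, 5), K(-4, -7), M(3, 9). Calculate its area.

Using the Shoelace formula for a triangle:
Area = (1/2)|x0(y1 - y2) + x1(y2 - y0) + x2(y0 - y1)|
Area = (1/2)|6(-7 - 9) + -4(9 - 5) + 3(5 - -7)|
Area = (1/2)|-96 + -16 + 36|
Area = (1/2)|-76|
Area = (1/2)(76)
Area = 38

38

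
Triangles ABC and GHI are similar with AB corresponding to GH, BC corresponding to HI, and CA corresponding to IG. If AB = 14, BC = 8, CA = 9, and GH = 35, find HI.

Since the triangles are similar, the ratio of corresponding sides is constant.
Scale factor k = GH / AB = 35 / 14 = 5/2
HI = k * BC = 5/2 * 8 = 20

20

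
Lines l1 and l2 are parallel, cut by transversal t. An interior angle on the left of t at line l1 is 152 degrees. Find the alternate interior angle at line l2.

Alternate interior angles are equal: 152 degrees.

152 degrees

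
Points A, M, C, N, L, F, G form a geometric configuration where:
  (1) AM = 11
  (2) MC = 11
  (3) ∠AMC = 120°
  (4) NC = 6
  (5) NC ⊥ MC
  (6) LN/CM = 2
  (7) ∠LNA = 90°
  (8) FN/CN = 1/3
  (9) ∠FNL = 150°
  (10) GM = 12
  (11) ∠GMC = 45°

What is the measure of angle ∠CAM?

Step 1: By the law of cosines on triangle AMC: AC² = 11² + 11² − 2·11·11·cos(120°) = 363, so AC = 11·√3.
Step 2: By the inverse law of cosines on triangle CAM: cos(∠CAM) = ((11·√3)² + 11² − 11²) / (2·11·√3·11) = 363/419.16 = 0.866, so ∠CAM = 30°.

Therefore, the measure of angle ∠CAM = 30°.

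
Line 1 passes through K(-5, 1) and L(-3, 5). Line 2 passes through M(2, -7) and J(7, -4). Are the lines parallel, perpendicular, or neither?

Slope of line 1: m1 = (5 - 1)/(-3 - -5) = 4/2 = 2
Slope of line 2: m2 = (-4 - -7)/(7 - 2) = 3/5 = 3/5
m1 != m2 and m1*m2 = 6/5 != -1. Neither.

Neither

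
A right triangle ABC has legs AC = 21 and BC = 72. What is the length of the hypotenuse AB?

AB = sqrt(21^2 + 72^2) = sqrt(5625) = 75

75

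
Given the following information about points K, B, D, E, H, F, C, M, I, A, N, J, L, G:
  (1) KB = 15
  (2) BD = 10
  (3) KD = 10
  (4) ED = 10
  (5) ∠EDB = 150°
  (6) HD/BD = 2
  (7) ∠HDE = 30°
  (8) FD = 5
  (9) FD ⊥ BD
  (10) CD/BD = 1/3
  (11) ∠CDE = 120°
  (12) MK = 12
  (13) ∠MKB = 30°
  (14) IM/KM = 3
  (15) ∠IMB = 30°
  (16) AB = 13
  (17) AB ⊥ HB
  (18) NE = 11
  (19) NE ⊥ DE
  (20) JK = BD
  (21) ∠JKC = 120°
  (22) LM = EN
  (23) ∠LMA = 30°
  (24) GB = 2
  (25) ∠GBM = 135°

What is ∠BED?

Step 1: By the law of cosines on triangle EDB: EB² = 10² + 10² − 2·10·10·cos(150°) = 373.21, so EB ≈ 19.32.
Step 2: By the inverse law of cosines on triangle BED: cos(∠BED) = (19.32² + 10² − 10²) / (2·19.32·10) = 373.21/386.37 = 0.9659, so ∠BED = 15°.

Therefore, the measure of angle ∠BED = 15°.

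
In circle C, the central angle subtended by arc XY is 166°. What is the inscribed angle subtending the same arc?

An inscribed angle intercepts an arc from a point on the circle, while the central angle intercepts the same arc from the center.
The inscribed angle is always half the central angle: 166° / 2 = 83°.

83°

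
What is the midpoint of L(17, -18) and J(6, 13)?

M = ((x₁ + x₂)/2, (y₁ + y₂)/2)
= ((17 + 6)/2, (-18 + 13)/2)
= (23/2, -5/2) = (23/2, -5/2)

(23/2, -5/2)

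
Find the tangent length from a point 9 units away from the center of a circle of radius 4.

tangent = √(d² - r²) = √(9² - 4²) = √(81 - 16) = √65 = sqrt(65)

sqrt(65)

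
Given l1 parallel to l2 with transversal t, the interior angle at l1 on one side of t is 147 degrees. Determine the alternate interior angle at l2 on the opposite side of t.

Alternate interior angles lie on opposite sides of the transversal, between the parallel lines.
By the alternate interior angle theorem, they are equal: 147 degrees.

147 degrees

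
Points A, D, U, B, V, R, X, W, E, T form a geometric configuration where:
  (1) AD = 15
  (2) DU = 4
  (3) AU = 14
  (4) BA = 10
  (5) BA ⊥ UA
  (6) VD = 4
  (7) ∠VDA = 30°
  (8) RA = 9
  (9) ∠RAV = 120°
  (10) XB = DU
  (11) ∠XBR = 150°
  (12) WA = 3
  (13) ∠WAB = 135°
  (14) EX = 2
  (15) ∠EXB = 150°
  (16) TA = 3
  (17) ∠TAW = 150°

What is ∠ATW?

Step 1: By the law of cosines on triangle TAW: TW² = 3² + 3² − 2·3·3·cos(150°) = 33.59, so TW ≈ 5.8.
Step 2: By the inverse law of cosines on triangle ATW: cos(∠ATW) = (3² + 5.8² − 3²) / (2·3·5.8) = 33.59/34.77 = 0.9659, so ∠ATW = 15°.

Therefore, the measure of angle ∠ATW = 15°.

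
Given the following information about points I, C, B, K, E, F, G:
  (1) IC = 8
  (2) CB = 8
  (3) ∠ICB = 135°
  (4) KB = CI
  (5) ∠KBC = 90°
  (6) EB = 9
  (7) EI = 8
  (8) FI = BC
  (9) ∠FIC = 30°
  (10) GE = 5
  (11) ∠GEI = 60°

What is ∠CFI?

From the given relations: FI = BC = 8.
Step 1: By the law of cosines on triangle FIC: FC² = 8² + 8² − 2·8·8·cos(30°) = 17.15, so FC ≈ 4.14.
Step 2: By the inverse law of cosines on triangle CFI: cos(∠CFI) = (4.14² + 8² − 8²) / (2·4.14·8) = 17.15/66.26 = 0.2588, so ∠CFI = 75°.

Therefore, the measure of angle ∠CFI = 75°.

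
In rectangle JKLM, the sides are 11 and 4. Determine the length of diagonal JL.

d = sqrt(11^2 + 4^2) = sqrt(137)

sqrt(137)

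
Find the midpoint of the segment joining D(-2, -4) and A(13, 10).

The midpoint is the point halfway along the segment.
Move half the horizontal distance: -2 + (13 - -2)/2 = -2 + 15/2 = 11/2
Move half the vertical distance: -4 + (10 - -4)/2 = -4 + 14/2 = 3
Midpoint = (11/2, 3)

(11/2, 3)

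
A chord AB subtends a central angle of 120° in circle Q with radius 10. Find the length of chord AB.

Drop a perpendicular from the center to the chord, bisecting both the chord and the central angle.
Each half-chord = r sin(θ/2) = 10 sin(60°).
The full chord = 2 × 10 × sin(60°) = 10*sqrt(3).

10*sqrt(3)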